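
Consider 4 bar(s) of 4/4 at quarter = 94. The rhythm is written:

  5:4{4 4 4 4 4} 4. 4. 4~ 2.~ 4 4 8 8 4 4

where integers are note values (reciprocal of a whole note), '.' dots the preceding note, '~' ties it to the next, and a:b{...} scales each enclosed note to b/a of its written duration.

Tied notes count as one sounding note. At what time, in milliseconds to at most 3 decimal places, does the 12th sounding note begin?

1. 0.0ms @ 0 + 510.638ms (4/5)
2. 510.638ms @ 4/5 + 510.638ms (4/5)
3. 1021.277ms @ 8/5 + 510.638ms (4/5)
4. 1531.915ms @ 12/5 + 510.638ms (4/5)
5. 2042.553ms @ 16/5 + 510.638ms (4/5)
6. 2553.191ms @ 4 + 957.447ms (3/2)
7. 3510.638ms @ 11/2 + 957.447ms (3/2)
8. 4468.085ms @ 7 + 3191.489ms (5)
9. 7659.574ms @ 12 + 638.298ms (1)
10. 8297.872ms @ 13 + 319.149ms (1/2)
11. 8617.021ms @ 27/2 + 319.149ms (1/2)
12. 8936.17ms @ 14 + 638.298ms (1)
13. 9574.468ms @ 15 + 638.298ms (1)

note 12 onset = 14b = 8936.17ms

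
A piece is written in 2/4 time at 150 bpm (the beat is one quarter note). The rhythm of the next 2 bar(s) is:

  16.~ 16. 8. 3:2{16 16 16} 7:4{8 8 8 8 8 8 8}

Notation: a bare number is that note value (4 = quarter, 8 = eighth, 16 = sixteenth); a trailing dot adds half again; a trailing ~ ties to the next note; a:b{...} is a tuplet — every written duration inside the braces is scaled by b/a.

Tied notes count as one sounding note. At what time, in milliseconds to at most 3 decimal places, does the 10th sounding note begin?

1. 0.0ms @ 0 + 300.0ms (3/4)
2. 300.0ms @ 3/4 + 300.0ms (3/4)
3. 600.0ms @ 3/2 + 66.667ms (1/6)
4. 666.667ms @ 5/3 + 66.667ms (1/6)
5. 733.333ms @ 11/6 + 66.667ms (1/6)
6. 800.0ms @ 2 + 114.286ms (2/7)
7. 914.286ms @ 16/7 + 114.286ms (2/7)
8. 1028.571ms @ 18/7 + 114.286ms (2/7)
9. 1142.857ms @ 20/7 + 114.286ms (2/7)
10. 1257.143ms @ 22/7 + 114.286ms (2/7)
11. 1371.429ms @ 24/7 + 114.286ms (2/7)
12. 1485.714ms @ 26/7 + 114.286ms (2/7)

note 10 onset = 22/7b = 1257.143ms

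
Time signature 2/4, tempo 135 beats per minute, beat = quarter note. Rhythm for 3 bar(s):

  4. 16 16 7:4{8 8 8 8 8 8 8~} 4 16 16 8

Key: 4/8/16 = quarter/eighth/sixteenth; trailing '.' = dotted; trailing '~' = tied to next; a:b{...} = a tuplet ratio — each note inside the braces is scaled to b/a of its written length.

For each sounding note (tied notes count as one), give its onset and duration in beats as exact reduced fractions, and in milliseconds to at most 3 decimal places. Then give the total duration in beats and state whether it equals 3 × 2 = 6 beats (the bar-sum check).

1) 0.0ms=0b +666.667ms=3/2b
2) 666.667ms=3/2b +111.111ms=1/4b
3) 777.778ms=7/4b +111.111ms=1/4b
4) 888.889ms=2b +126.984ms=2/7b
5) 1015.873ms=16/7b +126.984ms=2/7b
6) 1142.857ms=18/7b +126.984ms=2/7b
7) 1269.841ms=20/7b +126.984ms=2/7b
8) 1396.825ms=22/7b +126.984ms=2/7b
9) 1523.81ms=24/7b +126.984ms=2/7b
10) 1650.794ms=26/7b +571.429ms=9/7b
11) 2222.222ms=5b +111.111ms=1/4b
12) 2333.333ms=21/4b +111.111ms=1/4b
13) 2444.444ms=11/2b +222.222ms=1/2b
Σ=6b of 6 (135bpm 2/4) — PASS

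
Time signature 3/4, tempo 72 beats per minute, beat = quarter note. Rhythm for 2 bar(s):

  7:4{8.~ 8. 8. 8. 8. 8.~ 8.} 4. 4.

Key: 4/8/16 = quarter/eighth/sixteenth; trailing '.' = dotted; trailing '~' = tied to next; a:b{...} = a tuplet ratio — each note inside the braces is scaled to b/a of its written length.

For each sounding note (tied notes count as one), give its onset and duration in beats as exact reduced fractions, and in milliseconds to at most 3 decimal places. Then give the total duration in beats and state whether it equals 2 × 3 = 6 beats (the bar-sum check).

1) 0.0ms=0b +714.286ms=6/7b
2) 714.286ms=6/7b +357.143ms=3/7b
3) 1071.429ms=9/7b +357.143ms=3/7b
4) 1428.571ms=12/7b +357.143ms=3/7b
5) 1785.714ms=15/7b +714.286ms=6/7b
6) 2500.0ms=3b +1250.0ms=3/2b
7) 3750.0ms=9/2b +1250.0ms=3/2b
Σ=6b of 6 (72bpm 3/4) — PASS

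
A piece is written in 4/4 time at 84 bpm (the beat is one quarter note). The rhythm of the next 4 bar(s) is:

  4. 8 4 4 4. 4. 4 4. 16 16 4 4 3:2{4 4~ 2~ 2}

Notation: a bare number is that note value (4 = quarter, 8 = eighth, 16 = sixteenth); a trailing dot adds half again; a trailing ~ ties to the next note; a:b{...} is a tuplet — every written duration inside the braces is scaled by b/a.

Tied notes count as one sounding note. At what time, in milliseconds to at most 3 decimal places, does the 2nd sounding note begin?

note 2 onset = 3/2b = 1071.429ms

1. 0.0ms @ 0 + 1071.429ms (3/2)
2. 1071.429ms @ 3/2 + 357.143ms (1/2)
3. 1428.571ms @ 2 + 714.286ms (1)
4. 2142.857ms @ 3 + 714.286ms (1)
5. 2857.143ms @ 4 + 1071.429ms (3/2)
6. 3928.571ms @ 11/2 + 1071.429ms (3/2)
7. 5000.0ms @ 7 + 714.286ms (1)
8. 5714.286ms @ 8 + 1071.429ms (3/2)
9. 6785.714ms @ 19/2 + 178.571ms (1/4)
10. 6964.286ms @ 39/4 + 178.571ms (1/4)
11. 7142.857ms @ 10 + 714.286ms (1)
12. 7857.143ms @ 11 + 714.286ms (1)
13. 8571.429ms @ 12 + 476.19ms (2/3)
14. 9047.619ms @ 38/3 + 2380.952ms (10/3)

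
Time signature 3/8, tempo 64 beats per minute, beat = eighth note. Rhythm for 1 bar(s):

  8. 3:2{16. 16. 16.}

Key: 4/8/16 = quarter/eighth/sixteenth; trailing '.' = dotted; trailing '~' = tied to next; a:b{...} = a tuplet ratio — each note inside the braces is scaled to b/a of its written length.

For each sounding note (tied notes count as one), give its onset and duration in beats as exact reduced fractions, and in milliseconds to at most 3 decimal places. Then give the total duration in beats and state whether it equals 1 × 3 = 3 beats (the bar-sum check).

1) 0.0ms=0b +1406.25ms=3/2b
2) 1406.25ms=3/2b +468.75ms=1/2b
3) 1875.0ms=2b +468.75ms=1/2b
4) 2343.75ms=5/2b +468.75ms=1/2b
Σ=3b of 3 (64bpm 3/8) — PASS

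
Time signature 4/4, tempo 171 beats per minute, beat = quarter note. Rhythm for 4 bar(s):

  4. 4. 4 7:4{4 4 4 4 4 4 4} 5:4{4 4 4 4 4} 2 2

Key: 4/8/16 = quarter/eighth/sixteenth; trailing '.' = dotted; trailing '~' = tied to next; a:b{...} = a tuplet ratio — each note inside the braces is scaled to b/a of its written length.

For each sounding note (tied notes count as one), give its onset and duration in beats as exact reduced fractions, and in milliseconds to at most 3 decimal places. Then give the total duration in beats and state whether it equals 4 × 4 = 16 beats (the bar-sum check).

1) 0.0ms=0b +526.316ms=3/2b
2) 526.316ms=3/2b +526.316ms=3/2b
3) 1052.632ms=3b +350.877ms=1b
4) 1403.509ms=4b +200.501ms=4/7b
5) 1604.01ms=32/7b +200.501ms=4/7b
6) 1804.511ms=36/7b +200.501ms=4/7b
7) 2005.013ms=40/7b +200.501ms=4/7b
8) 2205.514ms=44/7b +200.501ms=4/7b
9) 2406.015ms=48/7b +200.501ms=4/7b
10) 2606.516ms=52/7b +200.501ms=4/7b
11) 2807.018ms=8b +280.702ms=4/5b
12) 3087.719ms=44/5b +280.702ms=4/5b
13) 3368.421ms=48/5b +280.702ms=4/5b
14) 3649.123ms=52/5b +280.702ms=4/5b
15) 3929.825ms=56/5b +280.702ms=4/5b
16) 4210.526ms=12b +701.754ms=2b
17) 4912.281ms=14b +701.754ms=2b
Σ=16b of 16 (171bpm 4/4) — PASS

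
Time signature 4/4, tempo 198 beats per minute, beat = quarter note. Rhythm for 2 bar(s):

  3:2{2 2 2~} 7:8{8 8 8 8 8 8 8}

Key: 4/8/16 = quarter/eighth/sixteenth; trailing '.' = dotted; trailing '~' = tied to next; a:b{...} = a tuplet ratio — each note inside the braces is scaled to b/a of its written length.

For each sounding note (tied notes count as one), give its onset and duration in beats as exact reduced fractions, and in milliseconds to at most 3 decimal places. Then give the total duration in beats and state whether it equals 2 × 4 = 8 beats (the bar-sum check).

1) 0.0ms=0b +404.04ms=4/3b
2) 404.04ms=4/3b +404.04ms=4/3b
3) 808.081ms=8/3b +577.201ms=40/21b
4) 1385.281ms=32/7b +173.16ms=4/7b
5) 1558.442ms=36/7b +173.16ms=4/7b
6) 1731.602ms=40/7b +173.16ms=4/7b
7) 1904.762ms=44/7b +173.16ms=4/7b
8) 2077.922ms=48/7b +173.16ms=4/7b
9) 2251.082ms=52/7b +173.16ms=4/7b
Σ=8b of 8 (198bpm 4/4) — PASS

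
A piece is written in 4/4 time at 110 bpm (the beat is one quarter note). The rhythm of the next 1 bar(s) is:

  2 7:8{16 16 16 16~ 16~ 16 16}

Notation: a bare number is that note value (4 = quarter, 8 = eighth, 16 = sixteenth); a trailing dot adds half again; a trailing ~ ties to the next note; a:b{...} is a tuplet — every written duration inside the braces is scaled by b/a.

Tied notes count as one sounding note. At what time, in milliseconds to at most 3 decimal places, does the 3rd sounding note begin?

note 3 onset = 16/7b = 1246.753ms

1. 0.0ms @ 0 + 1090.909ms (2)
2. 1090.909ms @ 2 + 155.844ms (2/7)
3. 1246.753ms @ 16/7 + 155.844ms (2/7)
4. 1402.597ms @ 18/7 + 155.844ms (2/7)
5. 1558.442ms @ 20/7 + 467.532ms (6/7)
6. 2025.974ms @ 26/7 + 155.844ms (2/7)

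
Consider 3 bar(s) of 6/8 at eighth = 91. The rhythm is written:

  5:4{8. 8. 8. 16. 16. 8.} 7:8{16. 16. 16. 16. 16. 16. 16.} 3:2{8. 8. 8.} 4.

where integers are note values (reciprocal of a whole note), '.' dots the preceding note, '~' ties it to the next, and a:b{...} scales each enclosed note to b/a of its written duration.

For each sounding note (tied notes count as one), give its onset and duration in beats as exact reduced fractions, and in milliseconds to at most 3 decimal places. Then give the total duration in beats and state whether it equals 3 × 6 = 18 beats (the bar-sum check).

1) 0.0ms=0b +791.209ms=6/5b
2) 791.209ms=6/5b +791.209ms=6/5b
3) 1582.418ms=12/5b +791.209ms=6/5b
4) 2373.626ms=18/5b +395.604ms=3/5b
5) 2769.231ms=21/5b +395.604ms=3/5b
6) 3164.835ms=24/5b +791.209ms=6/5b
7) 3956.044ms=6b +565.149ms=6/7b
8) 4521.193ms=48/7b +565.149ms=6/7b
9) 5086.342ms=54/7b +565.149ms=6/7b
10) 5651.491ms=60/7b +565.149ms=6/7b
11) 6216.641ms=66/7b +565.149ms=6/7b
12) 6781.79ms=72/7b +565.149ms=6/7b
13) 7346.939ms=78/7b +565.149ms=6/7b
14) 7912.088ms=12b +659.341ms=1b
15) 8571.429ms=13b +659.341ms=1b
16) 9230.769ms=14b +659.341ms=1b
17) 9890.11ms=15b +1978.022ms=3b
Σ=18b of 18 (91bpm 6/8) — PASS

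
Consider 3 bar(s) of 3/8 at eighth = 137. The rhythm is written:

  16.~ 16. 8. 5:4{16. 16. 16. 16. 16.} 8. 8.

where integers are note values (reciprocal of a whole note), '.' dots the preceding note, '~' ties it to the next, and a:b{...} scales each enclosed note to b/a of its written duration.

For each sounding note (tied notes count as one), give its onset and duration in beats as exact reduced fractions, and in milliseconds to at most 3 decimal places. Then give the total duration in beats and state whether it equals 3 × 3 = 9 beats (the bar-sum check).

1) 0.0ms=0b +656.934ms=3/2b
2) 656.934ms=3/2b +656.934ms=3/2b
3) 1313.869ms=3b +262.774ms=3/5b
4) 1576.642ms=18/5b +262.774ms=3/5b
5) 1839.416ms=21/5b +262.774ms=3/5b
6) 2102.19ms=24/5b +262.774ms=3/5b
7) 2364.964ms=27/5b +262.774ms=3/5b
8) 2627.737ms=6b +656.934ms=3/2b
9) 3284.672ms=15/2b +656.934ms=3/2b
Σ=9b of 9 (137bpm 3/8) — PASS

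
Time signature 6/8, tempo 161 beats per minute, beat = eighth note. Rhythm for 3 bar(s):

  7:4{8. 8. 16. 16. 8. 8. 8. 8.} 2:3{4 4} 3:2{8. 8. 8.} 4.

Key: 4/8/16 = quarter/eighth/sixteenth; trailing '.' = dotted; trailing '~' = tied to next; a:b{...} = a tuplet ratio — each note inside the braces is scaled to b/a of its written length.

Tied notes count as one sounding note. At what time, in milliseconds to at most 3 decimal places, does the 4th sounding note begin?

note 4 onset = 15/7b = 798.58ms

1. 0.0ms @ 0 + 319.432ms (6/7)
2. 319.432ms @ 6/7 + 319.432ms (6/7)
3. 638.864ms @ 12/7 + 159.716ms (3/7)
4. 798.58ms @ 15/7 + 159.716ms (3/7)
5. 958.296ms @ 18/7 + 319.432ms (6/7)
6. 1277.728ms @ 24/7 + 319.432ms (6/7)
7. 1597.161ms @ 30/7 + 319.432ms (6/7)
8. 1916.593ms @ 36/7 + 319.432ms (6/7)
9. 2236.025ms @ 6 + 1118.012ms (3)
10. 3354.037ms @ 9 + 1118.012ms (3)
11. 4472.05ms @ 12 + 372.671ms (1)
12. 4844.72ms @ 13 + 372.671ms (1)
13. 5217.391ms @ 14 + 372.671ms (1)
14. 5590.062ms @ 15 + 1118.012ms (3)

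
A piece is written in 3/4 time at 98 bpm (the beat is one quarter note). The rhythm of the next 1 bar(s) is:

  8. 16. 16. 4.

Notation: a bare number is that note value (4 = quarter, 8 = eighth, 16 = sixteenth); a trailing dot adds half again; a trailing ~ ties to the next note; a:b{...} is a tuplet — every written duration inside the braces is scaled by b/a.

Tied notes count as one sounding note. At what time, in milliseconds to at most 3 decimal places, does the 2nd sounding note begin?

1. 0.0ms @ 0 + 459.184ms (3/4)
2. 459.184ms @ 3/4 + 229.592ms (3/8)
3. 688.776ms @ 9/8 + 229.592ms (3/8)
4. 918.367ms @ 3/2 + 918.367ms (3/2)

note 2 onset = 3/4b = 459.184ms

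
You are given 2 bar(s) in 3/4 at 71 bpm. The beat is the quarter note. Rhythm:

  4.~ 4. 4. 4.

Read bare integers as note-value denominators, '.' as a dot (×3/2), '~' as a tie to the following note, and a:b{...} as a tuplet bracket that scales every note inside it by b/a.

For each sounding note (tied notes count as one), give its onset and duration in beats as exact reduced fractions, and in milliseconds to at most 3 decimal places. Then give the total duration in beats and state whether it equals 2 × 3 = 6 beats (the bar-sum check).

1) 0.0ms=0b +2535.211ms=3b
2) 2535.211ms=3b +1267.606ms=3/2b
3) 3802.817ms=9/2b +1267.606ms=3/2b
Σ=6b of 6 (71bpm 3/4) — PASS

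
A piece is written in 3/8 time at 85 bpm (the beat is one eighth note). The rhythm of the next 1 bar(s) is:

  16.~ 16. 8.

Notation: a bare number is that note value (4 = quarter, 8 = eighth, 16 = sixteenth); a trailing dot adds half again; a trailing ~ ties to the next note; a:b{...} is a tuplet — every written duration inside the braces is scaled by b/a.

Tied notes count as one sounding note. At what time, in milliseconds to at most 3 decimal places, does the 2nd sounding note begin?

note 2 onset = 3/2b = 1058.824ms

1. 0.0ms @ 0 + 1058.824ms (3/2)
2. 1058.824ms @ 3/2 + 1058.824ms (3/2)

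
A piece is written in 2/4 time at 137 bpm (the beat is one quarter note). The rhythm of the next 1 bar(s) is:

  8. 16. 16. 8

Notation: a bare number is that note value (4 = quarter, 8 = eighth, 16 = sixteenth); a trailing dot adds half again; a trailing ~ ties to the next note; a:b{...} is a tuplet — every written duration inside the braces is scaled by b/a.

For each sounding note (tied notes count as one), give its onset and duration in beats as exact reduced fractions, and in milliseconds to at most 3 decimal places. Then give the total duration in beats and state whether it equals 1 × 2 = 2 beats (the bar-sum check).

1) 0.0ms=0b +328.467ms=3/4b
2) 328.467ms=3/4b +164.234ms=3/8b
3) 492.701ms=9/8b +164.234ms=3/8b
4) 656.934ms=3/2b +218.978ms=1/2b
Σ=2b of 2 (137bpm 2/4) — PASS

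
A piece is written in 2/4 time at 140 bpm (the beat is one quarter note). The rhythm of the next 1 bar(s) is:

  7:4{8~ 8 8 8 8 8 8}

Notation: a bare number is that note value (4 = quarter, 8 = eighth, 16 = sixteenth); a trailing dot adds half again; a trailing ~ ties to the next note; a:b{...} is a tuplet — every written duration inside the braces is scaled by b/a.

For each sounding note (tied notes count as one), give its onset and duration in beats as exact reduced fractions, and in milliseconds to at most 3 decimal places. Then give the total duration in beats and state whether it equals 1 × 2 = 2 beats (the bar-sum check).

1) 0.0ms=0b +244.898ms=4/7b
2) 244.898ms=4/7b +122.449ms=2/7b
3) 367.347ms=6/7b +122.449ms=2/7b
4) 489.796ms=8/7b +122.449ms=2/7b
5) 612.245ms=10/7b +122.449ms=2/7b
6) 734.694ms=12/7b +122.449ms=2/7b
Σ=2b of 2 (140bpm 2/4) — PASS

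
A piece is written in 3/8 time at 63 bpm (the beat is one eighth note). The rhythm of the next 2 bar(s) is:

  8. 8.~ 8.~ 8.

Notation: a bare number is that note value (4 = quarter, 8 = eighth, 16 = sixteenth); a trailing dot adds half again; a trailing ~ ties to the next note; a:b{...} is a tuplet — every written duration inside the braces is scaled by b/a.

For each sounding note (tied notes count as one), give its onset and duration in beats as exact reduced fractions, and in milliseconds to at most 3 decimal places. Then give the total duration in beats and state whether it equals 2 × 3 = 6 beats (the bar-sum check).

1) 0.0ms=0b +1428.571ms=3/2b
2) 1428.571ms=3/2b +4285.714ms=9/2b
Σ=6b of 6 (63bpm 3/8) — PASS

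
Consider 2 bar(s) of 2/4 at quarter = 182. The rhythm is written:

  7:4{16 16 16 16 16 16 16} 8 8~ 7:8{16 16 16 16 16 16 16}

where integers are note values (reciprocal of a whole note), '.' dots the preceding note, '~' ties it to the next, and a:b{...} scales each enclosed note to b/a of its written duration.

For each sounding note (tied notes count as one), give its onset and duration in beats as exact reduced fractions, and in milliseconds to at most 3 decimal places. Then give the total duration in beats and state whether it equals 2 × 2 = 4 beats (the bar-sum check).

1) 0.0ms=0b +47.096ms=1/7b
2) 47.096ms=1/7b +47.096ms=1/7b
3) 94.192ms=2/7b +47.096ms=1/7b
4) 141.287ms=3/7b +47.096ms=1/7b
5) 188.383ms=4/7b +47.096ms=1/7b
6) 235.479ms=5/7b +47.096ms=1/7b
7) 282.575ms=6/7b +47.096ms=1/7b
8) 329.67ms=1b +164.835ms=1/2b
9) 494.505ms=3/2b +259.027ms=11/14b
10) 753.532ms=16/7b +94.192ms=2/7b
11) 847.724ms=18/7b +94.192ms=2/7b
12) 941.915ms=20/7b +94.192ms=2/7b
13) 1036.107ms=22/7b +94.192ms=2/7b
14) 1130.298ms=24/7b +94.192ms=2/7b
15) 1224.49ms=26/7b +94.192ms=2/7b
Σ=4b of 4 (182bpm 2/4) — PASS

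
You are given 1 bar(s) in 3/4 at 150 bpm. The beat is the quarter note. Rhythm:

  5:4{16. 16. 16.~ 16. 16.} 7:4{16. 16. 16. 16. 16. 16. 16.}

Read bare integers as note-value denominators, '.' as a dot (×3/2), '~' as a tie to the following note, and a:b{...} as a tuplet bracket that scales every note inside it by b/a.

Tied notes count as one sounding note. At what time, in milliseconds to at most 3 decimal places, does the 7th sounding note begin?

note 7 onset = 27/14b = 771.429ms

1. 0.0ms @ 0 + 120.0ms (3/10)
2. 120.0ms @ 3/10 + 120.0ms (3/10)
3. 240.0ms @ 3/5 + 240.0ms (3/5)
4. 480.0ms @ 6/5 + 120.0ms (3/10)
5. 600.0ms @ 3/2 + 85.714ms (3/14)
6. 685.714ms @ 12/7 + 85.714ms (3/14)
7. 771.429ms @ 27/14 + 85.714ms (3/14)
8. 857.143ms @ 15/7 + 85.714ms (3/14)
9. 942.857ms @ 33/14 + 85.714ms (3/14)
10. 1028.571ms @ 18/7 + 85.714ms (3/14)
11. 1114.286ms @ 39/14 + 85.714ms (3/14)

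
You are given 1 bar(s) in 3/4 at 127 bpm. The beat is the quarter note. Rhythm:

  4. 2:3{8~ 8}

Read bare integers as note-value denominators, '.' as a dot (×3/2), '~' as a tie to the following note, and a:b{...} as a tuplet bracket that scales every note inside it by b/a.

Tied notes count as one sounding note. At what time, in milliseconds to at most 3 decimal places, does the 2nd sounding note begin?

1. 0.0ms @ 0 + 708.661ms (3/2)
2. 708.661ms @ 3/2 + 708.661ms (3/2)

note 2 onset = 3/2b = 708.661ms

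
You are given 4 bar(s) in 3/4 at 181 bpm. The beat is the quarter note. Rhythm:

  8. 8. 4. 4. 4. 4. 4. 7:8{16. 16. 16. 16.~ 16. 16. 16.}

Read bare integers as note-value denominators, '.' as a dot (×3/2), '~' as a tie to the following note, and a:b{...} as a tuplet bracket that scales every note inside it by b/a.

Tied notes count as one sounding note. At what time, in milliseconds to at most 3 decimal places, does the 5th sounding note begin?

note 5 onset = 9/2b = 1491.713ms

1. 0.0ms @ 0 + 248.619ms (3/4)
2. 248.619ms @ 3/4 + 248.619ms (3/4)
3. 497.238ms @ 3/2 + 497.238ms (3/2)
4. 994.475ms @ 3 + 497.238ms (3/2)
5. 1491.713ms @ 9/2 + 497.238ms (3/2)
6. 1988.95ms @ 6 + 497.238ms (3/2)
7. 2486.188ms @ 15/2 + 497.238ms (3/2)
8. 2983.425ms @ 9 + 142.068ms (3/7)
9. 3125.493ms @ 66/7 + 142.068ms (3/7)
10. 3267.561ms @ 69/7 + 142.068ms (3/7)
11. 3409.629ms @ 72/7 + 284.136ms (6/7)
12. 3693.765ms @ 78/7 + 142.068ms (3/7)
13. 3835.833ms @ 81/7 + 142.068ms (3/7)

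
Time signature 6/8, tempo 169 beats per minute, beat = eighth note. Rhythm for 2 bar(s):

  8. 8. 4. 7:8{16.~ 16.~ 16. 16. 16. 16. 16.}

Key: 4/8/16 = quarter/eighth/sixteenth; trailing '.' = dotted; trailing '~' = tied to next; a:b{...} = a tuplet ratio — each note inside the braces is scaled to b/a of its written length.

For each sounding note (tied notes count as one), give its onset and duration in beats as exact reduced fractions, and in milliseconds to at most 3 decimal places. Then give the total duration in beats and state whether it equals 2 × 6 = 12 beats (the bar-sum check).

1) 0.0ms=0b +532.544ms=3/2b
2) 532.544ms=3/2b +532.544ms=3/2b
3) 1065.089ms=3b +1065.089ms=3b
4) 2130.178ms=6b +912.933ms=18/7b
5) 3043.111ms=60/7b +304.311ms=6/7b
6) 3347.422ms=66/7b +304.311ms=6/7b
7) 3651.733ms=72/7b +304.311ms=6/7b
8) 3956.044ms=78/7b +304.311ms=6/7b
Σ=12b of 12 (169bpm 6/8) — PASS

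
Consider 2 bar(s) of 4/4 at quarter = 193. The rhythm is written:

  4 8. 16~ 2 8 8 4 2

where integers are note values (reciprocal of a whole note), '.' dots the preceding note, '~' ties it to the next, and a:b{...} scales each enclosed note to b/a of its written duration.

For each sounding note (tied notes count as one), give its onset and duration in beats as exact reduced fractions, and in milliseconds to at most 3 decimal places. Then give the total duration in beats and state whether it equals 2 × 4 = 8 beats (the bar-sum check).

1) 0.0ms=0b +310.881ms=1b
2) 310.881ms=1b +233.161ms=3/4b
3) 544.041ms=7/4b +699.482ms=9/4b
4) 1243.523ms=4b +155.44ms=1/2b
5) 1398.964ms=9/2b +155.44ms=1/2b
6) 1554.404ms=5b +310.881ms=1b
7) 1865.285ms=6b +621.762ms=2b
Σ=8b of 8 (193bpm 4/4) — PASS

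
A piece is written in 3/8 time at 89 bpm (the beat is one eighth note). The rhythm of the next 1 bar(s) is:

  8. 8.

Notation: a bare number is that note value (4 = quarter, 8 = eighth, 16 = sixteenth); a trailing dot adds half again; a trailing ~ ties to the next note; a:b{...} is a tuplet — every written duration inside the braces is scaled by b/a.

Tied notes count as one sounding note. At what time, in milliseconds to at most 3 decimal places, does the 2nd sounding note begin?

1. 0.0ms @ 0 + 1011.236ms (3/2)
2. 1011.236ms @ 3/2 + 1011.236ms (3/2)

note 2 onset = 3/2b = 1011.236ms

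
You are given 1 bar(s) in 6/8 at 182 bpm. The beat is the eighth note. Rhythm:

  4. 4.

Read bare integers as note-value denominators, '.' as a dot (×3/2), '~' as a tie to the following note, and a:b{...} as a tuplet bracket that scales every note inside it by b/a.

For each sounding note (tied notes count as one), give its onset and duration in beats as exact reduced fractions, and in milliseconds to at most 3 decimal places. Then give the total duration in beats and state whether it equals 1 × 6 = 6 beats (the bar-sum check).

1) 0.0ms=0b +989.011ms=3b
2) 989.011ms=3b +989.011ms=3b
Σ=6b of 6 (182bpm 6/8) — PASS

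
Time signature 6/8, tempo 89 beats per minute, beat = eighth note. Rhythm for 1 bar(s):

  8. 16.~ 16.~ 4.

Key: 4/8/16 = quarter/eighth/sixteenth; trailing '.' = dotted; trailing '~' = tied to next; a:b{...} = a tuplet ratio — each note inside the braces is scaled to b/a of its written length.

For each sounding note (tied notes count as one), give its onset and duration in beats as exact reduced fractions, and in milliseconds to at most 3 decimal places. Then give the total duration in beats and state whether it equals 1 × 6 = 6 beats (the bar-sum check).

1) 0.0ms=0b +1011.236ms=3/2b
2) 1011.236ms=3/2b +3033.708ms=9/2b
Σ=6b of 6 (89bpm 6/8) — PASS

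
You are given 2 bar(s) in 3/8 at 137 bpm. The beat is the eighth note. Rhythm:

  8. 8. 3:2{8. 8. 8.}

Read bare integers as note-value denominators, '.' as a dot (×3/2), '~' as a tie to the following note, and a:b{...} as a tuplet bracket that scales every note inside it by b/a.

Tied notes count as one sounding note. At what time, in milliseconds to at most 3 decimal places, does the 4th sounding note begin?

note 4 onset = 4b = 1751.825ms

1. 0.0ms @ 0 + 656.934ms (3/2)
2. 656.934ms @ 3/2 + 656.934ms (3/2)
3. 1313.869ms @ 3 + 437.956ms (1)
4. 1751.825ms @ 4 + 437.956ms (1)
5. 2189.781ms @ 5 + 437.956ms (1)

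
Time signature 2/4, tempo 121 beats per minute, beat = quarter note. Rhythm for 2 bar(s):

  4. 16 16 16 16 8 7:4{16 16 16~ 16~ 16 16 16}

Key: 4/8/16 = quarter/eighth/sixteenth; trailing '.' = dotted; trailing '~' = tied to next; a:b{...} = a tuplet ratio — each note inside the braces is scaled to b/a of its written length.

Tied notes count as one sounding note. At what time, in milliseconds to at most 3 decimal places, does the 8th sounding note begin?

note 8 onset = 22/7b = 1558.442ms

1. 0.0ms @ 0 + 743.802ms (3/2)
2. 743.802ms @ 3/2 + 123.967ms (1/4)
3. 867.769ms @ 7/4 + 123.967ms (1/4)
4. 991.736ms @ 2 + 123.967ms (1/4)
5. 1115.702ms @ 9/4 + 123.967ms (1/4)
6. 1239.669ms @ 5/2 + 247.934ms (1/2)
7. 1487.603ms @ 3 + 70.838ms (1/7)
8. 1558.442ms @ 22/7 + 70.838ms (1/7)
9. 1629.28ms @ 23/7 + 212.515ms (3/7)
10. 1841.795ms @ 26/7 + 70.838ms (1/7)
11. 1912.633ms @ 27/7 + 70.838ms (1/7)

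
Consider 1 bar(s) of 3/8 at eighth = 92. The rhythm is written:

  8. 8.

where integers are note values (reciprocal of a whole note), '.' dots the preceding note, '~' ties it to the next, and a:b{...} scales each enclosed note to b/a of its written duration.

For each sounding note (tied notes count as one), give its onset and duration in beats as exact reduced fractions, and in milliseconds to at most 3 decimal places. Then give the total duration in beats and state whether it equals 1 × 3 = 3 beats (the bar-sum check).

1) 0.0ms=0b +978.261ms=3/2b
2) 978.261ms=3/2b +978.261ms=3/2b
Σ=3b of 3 (92bpm 3/8) — PASS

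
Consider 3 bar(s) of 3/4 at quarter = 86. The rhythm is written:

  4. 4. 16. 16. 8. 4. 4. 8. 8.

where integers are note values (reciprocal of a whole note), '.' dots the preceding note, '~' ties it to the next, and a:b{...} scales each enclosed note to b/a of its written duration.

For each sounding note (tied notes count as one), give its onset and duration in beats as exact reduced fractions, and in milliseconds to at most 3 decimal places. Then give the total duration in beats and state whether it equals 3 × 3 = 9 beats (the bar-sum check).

1) 0.0ms=0b +1046.512ms=3/2b
2) 1046.512ms=3/2b +1046.512ms=3/2b
3) 2093.023ms=3b +261.628ms=3/8b
4) 2354.651ms=27/8b +261.628ms=3/8b
5) 2616.279ms=15/4b +523.256ms=3/4b
6) 3139.535ms=9/2b +1046.512ms=3/2b
7) 4186.047ms=6b +1046.512ms=3/2b
8) 5232.558ms=15/2b +523.256ms=3/4b
9) 5755.814ms=33/4b +523.256ms=3/4b
Σ=9b of 9 (86bpm 3/4) — PASS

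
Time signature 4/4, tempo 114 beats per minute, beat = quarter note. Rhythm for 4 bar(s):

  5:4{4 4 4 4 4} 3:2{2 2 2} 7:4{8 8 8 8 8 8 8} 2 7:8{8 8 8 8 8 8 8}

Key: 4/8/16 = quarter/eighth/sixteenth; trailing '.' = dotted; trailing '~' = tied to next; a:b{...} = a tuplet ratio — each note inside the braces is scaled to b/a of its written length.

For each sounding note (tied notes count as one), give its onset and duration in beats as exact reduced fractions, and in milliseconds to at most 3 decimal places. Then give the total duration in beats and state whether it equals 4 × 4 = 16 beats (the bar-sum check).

1) 0.0ms=0b +421.053ms=4/5b
2) 421.053ms=4/5b +421.053ms=4/5b
3) 842.105ms=8/5b +421.053ms=4/5b
4) 1263.158ms=12/5b +421.053ms=4/5b
5) 1684.211ms=16/5b +421.053ms=4/5b
6) 2105.263ms=4b +701.754ms=4/3b
7) 2807.018ms=16/3b +701.754ms=4/3b
8) 3508.772ms=20/3b +701.754ms=4/3b
9) 4210.526ms=8b +150.376ms=2/7b
10) 4360.902ms=58/7b +150.376ms=2/7b
11) 4511.278ms=60/7b +150.376ms=2/7b
12) 4661.654ms=62/7b +150.376ms=2/7b
13) 4812.03ms=64/7b +150.376ms=2/7b
14) 4962.406ms=66/7b +150.376ms=2/7b
15) 5112.782ms=68/7b +150.376ms=2/7b
16) 5263.158ms=10b +1052.632ms=2b
17) 6315.789ms=12b +300.752ms=4/7b
18) 6616.541ms=88/7b +300.752ms=4/7b
19) 6917.293ms=92/7b +300.752ms=4/7b
20) 7218.045ms=96/7b +300.752ms=4/7b
21) 7518.797ms=100/7b +300.752ms=4/7b
22) 7819.549ms=104/7b +300.752ms=4/7b
23) 8120.301ms=108/7b +300.752ms=4/7b
Σ=16b of 16 (114bpm 4/4) — PASS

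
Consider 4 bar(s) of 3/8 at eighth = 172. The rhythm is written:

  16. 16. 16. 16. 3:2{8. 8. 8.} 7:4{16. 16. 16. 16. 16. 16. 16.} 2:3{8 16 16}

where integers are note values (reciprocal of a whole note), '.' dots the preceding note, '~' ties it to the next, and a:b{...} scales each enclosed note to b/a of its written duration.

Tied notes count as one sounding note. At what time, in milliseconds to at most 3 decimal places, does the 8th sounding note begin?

1. 0.0ms @ 0 + 261.628ms (3/4)
2. 261.628ms @ 3/4 + 261.628ms (3/4)
3. 523.256ms @ 3/2 + 261.628ms (3/4)
4. 784.884ms @ 9/4 + 261.628ms (3/4)
5. 1046.512ms @ 3 + 348.837ms (1)
6. 1395.349ms @ 4 + 348.837ms (1)
7. 1744.186ms @ 5 + 348.837ms (1)
8. 2093.023ms @ 6 + 149.502ms (3/7)
9. 2242.525ms @ 45/7 + 149.502ms (3/7)
10. 2392.027ms @ 48/7 + 149.502ms (3/7)
11. 2541.528ms @ 51/7 + 149.502ms (3/7)
12. 2691.03ms @ 54/7 + 149.502ms (3/7)
13. 2840.532ms @ 57/7 + 149.502ms (3/7)
14. 2990.033ms @ 60/7 + 149.502ms (3/7)
15. 3139.535ms @ 9 + 523.256ms (3/2)
16. 3662.791ms @ 21/2 + 261.628ms (3/4)
17. 3924.419ms @ 45/4 + 261.628ms (3/4)

note 8 onset = 6b = 2093.023ms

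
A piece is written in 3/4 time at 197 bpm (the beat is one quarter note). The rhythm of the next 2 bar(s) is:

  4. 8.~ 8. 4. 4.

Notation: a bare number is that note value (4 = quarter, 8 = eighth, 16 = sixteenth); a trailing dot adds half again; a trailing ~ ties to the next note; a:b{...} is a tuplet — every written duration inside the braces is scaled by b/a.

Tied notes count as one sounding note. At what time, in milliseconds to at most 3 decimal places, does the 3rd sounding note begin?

1. 0.0ms @ 0 + 456.853ms (3/2)
2. 456.853ms @ 3/2 + 456.853ms (3/2)
3. 913.706ms @ 3 + 456.853ms (3/2)
4. 1370.558ms @ 9/2 + 456.853ms (3/2)

note 3 onset = 3b = 913.706ms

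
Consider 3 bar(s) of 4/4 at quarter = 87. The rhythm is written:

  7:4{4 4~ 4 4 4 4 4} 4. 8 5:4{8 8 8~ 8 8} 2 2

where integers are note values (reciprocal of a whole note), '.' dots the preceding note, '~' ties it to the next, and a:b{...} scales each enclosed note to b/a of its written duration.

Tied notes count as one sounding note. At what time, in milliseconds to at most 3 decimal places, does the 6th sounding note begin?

note 6 onset = 24/7b = 2364.532ms

1. 0.0ms @ 0 + 394.089ms (4/7)
2. 394.089ms @ 4/7 + 788.177ms (8/7)
3. 1182.266ms @ 12/7 + 394.089ms (4/7)
4. 1576.355ms @ 16/7 + 394.089ms (4/7)
5. 1970.443ms @ 20/7 + 394.089ms (4/7)
6. 2364.532ms @ 24/7 + 394.089ms (4/7)
7. 2758.621ms @ 4 + 1034.483ms (3/2)
8. 3793.103ms @ 11/2 + 344.828ms (1/2)
9. 4137.931ms @ 6 + 275.862ms (2/5)
10. 4413.793ms @ 32/5 + 275.862ms (2/5)
11. 4689.655ms @ 34/5 + 551.724ms (4/5)
12. 5241.379ms @ 38/5 + 275.862ms (2/5)
13. 5517.241ms @ 8 + 1379.31ms (2)
14. 6896.552ms @ 10 + 1379.31ms (2)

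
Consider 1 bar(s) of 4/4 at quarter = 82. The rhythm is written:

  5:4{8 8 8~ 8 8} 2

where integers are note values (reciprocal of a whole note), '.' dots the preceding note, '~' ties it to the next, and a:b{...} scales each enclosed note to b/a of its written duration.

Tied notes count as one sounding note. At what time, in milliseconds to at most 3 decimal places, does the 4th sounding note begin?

note 4 onset = 8/5b = 1170.732ms

1. 0.0ms @ 0 + 292.683ms (2/5)
2. 292.683ms @ 2/5 + 292.683ms (2/5)
3. 585.366ms @ 4/5 + 585.366ms (4/5)
4. 1170.732ms @ 8/5 + 292.683ms (2/5)
5. 1463.415ms @ 2 + 1463.415ms (2)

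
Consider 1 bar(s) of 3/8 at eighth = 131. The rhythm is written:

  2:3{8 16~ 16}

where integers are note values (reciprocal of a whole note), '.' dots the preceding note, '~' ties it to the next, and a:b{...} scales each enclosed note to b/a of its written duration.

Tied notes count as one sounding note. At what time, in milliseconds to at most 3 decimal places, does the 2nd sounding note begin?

note 2 onset = 3/2b = 687.023ms

1. 0.0ms @ 0 + 687.023ms (3/2)
2. 687.023ms @ 3/2 + 687.023ms (3/2)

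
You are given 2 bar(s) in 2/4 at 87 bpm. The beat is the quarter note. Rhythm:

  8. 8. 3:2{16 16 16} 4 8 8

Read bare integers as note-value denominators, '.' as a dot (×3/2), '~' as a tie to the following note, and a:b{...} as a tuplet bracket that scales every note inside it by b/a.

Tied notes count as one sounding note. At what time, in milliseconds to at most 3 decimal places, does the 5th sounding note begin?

note 5 onset = 11/6b = 1264.368ms

1. 0.0ms @ 0 + 517.241ms (3/4)
2. 517.241ms @ 3/4 + 517.241ms (3/4)
3. 1034.483ms @ 3/2 + 114.943ms (1/6)
4. 1149.425ms @ 5/3 + 114.943ms (1/6)
5. 1264.368ms @ 11/6 + 114.943ms (1/6)
6. 1379.31ms @ 2 + 689.655ms (1)
7. 2068.966ms @ 3 + 344.828ms (1/2)
8. 2413.793ms @ 7/2 + 344.828ms (1/2)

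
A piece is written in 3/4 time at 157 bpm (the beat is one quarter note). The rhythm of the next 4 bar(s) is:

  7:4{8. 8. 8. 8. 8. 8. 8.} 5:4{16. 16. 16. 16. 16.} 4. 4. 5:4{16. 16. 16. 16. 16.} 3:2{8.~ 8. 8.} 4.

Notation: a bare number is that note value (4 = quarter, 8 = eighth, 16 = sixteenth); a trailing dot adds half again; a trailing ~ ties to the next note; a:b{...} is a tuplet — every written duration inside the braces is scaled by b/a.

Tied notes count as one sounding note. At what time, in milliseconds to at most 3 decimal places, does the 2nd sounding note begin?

note 2 onset = 3/7b = 163.785ms

1. 0.0ms @ 0 + 163.785ms (3/7)
2. 163.785ms @ 3/7 + 163.785ms (3/7)
3. 327.571ms @ 6/7 + 163.785ms (3/7)
4. 491.356ms @ 9/7 + 163.785ms (3/7)
5. 655.141ms @ 12/7 + 163.785ms (3/7)
6. 818.926ms @ 15/7 + 163.785ms (3/7)
7. 982.712ms @ 18/7 + 163.785ms (3/7)
8. 1146.497ms @ 3 + 114.65ms (3/10)
9. 1261.146ms @ 33/10 + 114.65ms (3/10)
10. 1375.796ms @ 18/5 + 114.65ms (3/10)
11. 1490.446ms @ 39/10 + 114.65ms (3/10)
12. 1605.096ms @ 21/5 + 114.65ms (3/10)
13. 1719.745ms @ 9/2 + 573.248ms (3/2)
14. 2292.994ms @ 6 + 573.248ms (3/2)
15. 2866.242ms @ 15/2 + 114.65ms (3/10)
16. 2980.892ms @ 39/5 + 114.65ms (3/10)
17. 3095.541ms @ 81/10 + 114.65ms (3/10)
18. 3210.191ms @ 42/5 + 114.65ms (3/10)
19. 3324.841ms @ 87/10 + 114.65ms (3/10)
20. 3439.49ms @ 9 + 382.166ms (1)
21. 3821.656ms @ 10 + 191.083ms (1/2)
22. 4012.739ms @ 21/2 + 573.248ms (3/2)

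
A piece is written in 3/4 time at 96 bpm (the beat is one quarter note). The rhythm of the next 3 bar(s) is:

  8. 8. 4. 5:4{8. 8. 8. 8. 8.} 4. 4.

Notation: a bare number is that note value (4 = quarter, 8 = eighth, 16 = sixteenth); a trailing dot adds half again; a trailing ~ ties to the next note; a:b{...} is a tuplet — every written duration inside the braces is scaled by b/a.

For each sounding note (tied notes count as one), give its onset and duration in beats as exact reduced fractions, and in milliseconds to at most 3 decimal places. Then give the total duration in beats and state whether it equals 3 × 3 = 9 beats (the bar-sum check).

1) 0.0ms=0b +468.75ms=3/4b
2) 468.75ms=3/4b +468.75ms=3/4b
3) 937.5ms=3/2b +937.5ms=3/2b
4) 1875.0ms=3b +375.0ms=3/5b
5) 2250.0ms=18/5b +375.0ms=3/5b
6) 2625.0ms=21/5b +375.0ms=3/5b
7) 3000.0ms=24/5b +375.0ms=3/5b
8) 3375.0ms=27/5b +375.0ms=3/5b
9) 3750.0ms=6b +937.5ms=3/2b
10) 4687.5ms=15/2b +937.5ms=3/2b
Σ=9b of 9 (96bpm 3/4) — PASS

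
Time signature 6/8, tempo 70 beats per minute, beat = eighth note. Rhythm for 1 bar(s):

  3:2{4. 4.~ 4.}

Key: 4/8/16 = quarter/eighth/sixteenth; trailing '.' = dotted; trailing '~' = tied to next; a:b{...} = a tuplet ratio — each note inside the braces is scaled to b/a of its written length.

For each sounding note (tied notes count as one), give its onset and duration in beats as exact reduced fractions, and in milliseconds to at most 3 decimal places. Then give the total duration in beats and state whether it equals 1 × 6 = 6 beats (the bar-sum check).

1) 0.0ms=0b +1714.286ms=2b
2) 1714.286ms=2b +3428.571ms=4b
Σ=6b of 6 (70bpm 6/8) — PASS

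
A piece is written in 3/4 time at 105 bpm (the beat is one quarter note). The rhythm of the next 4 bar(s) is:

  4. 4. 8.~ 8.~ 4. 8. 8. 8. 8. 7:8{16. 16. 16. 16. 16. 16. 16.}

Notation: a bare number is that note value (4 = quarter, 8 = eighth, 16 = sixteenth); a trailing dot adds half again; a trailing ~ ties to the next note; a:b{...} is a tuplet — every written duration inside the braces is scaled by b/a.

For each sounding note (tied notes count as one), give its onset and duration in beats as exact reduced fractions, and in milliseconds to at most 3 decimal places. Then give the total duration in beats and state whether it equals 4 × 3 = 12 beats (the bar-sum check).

1) 0.0ms=0b +857.143ms=3/2b
2) 857.143ms=3/2b +857.143ms=3/2b
3) 1714.286ms=3b +1714.286ms=3b
4) 3428.571ms=6b +428.571ms=3/4b
5) 3857.143ms=27/4b +428.571ms=3/4b
6) 4285.714ms=15/2b +428.571ms=3/4b
7) 4714.286ms=33/4b +428.571ms=3/4b
8) 5142.857ms=9b +244.898ms=3/7b
9) 5387.755ms=66/7b +244.898ms=3/7b
10) 5632.653ms=69/7b +244.898ms=3/7b
11) 5877.551ms=72/7b +244.898ms=3/7b
12) 6122.449ms=75/7b +244.898ms=3/7b
13) 6367.347ms=78/7b +244.898ms=3/7b
14) 6612.245ms=81/7b +244.898ms=3/7b
Σ=12b of 12 (105bpm 3/4) — PASS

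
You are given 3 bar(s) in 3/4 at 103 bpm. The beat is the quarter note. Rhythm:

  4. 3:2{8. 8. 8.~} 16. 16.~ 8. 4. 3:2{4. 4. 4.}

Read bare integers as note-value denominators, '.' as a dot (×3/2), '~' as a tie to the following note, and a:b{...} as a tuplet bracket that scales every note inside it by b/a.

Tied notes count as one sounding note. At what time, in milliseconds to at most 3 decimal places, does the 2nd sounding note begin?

note 2 onset = 3/2b = 873.786ms

1. 0.0ms @ 0 + 873.786ms (3/2)
2. 873.786ms @ 3/2 + 291.262ms (1/2)
3. 1165.049ms @ 2 + 291.262ms (1/2)
4. 1456.311ms @ 5/2 + 509.709ms (7/8)
5. 1966.019ms @ 27/8 + 655.34ms (9/8)
6. 2621.359ms @ 9/2 + 873.786ms (3/2)
7. 3495.146ms @ 6 + 582.524ms (1)
8. 4077.67ms @ 7 + 582.524ms (1)
9. 4660.194ms @ 8 + 582.524ms (1)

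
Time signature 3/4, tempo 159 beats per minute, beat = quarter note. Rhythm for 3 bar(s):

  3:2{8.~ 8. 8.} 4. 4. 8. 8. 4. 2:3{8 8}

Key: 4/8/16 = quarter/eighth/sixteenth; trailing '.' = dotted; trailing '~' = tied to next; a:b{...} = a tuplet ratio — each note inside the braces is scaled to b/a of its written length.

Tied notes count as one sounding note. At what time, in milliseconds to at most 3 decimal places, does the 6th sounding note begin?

note 6 onset = 21/4b = 1981.132ms

1. 0.0ms @ 0 + 377.358ms (1)
2. 377.358ms @ 1 + 188.679ms (1/2)
3. 566.038ms @ 3/2 + 566.038ms (3/2)
4. 1132.075ms @ 3 + 566.038ms (3/2)
5. 1698.113ms @ 9/2 + 283.019ms (3/4)
6. 1981.132ms @ 21/4 + 283.019ms (3/4)
7. 2264.151ms @ 6 + 566.038ms (3/2)
8. 2830.189ms @ 15/2 + 283.019ms (3/4)
9. 3113.208ms @ 33/4 + 283.019ms (3/4)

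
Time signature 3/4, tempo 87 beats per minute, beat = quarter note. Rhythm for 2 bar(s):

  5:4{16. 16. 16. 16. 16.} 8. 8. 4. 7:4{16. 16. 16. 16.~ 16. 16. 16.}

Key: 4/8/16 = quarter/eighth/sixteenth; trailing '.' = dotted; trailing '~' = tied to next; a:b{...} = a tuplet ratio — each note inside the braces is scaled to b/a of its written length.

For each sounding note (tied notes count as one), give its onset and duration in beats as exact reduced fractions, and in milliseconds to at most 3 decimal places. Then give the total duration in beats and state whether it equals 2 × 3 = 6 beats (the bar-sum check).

1) 0.0ms=0b +206.897ms=3/10b
2) 206.897ms=3/10b +206.897ms=3/10b
3) 413.793ms=3/5b +206.897ms=3/10b
4) 620.69ms=9/10b +206.897ms=3/10b
5) 827.586ms=6/5b +206.897ms=3/10b
6) 1034.483ms=3/2b +517.241ms=3/4b
7) 1551.724ms=9/4b +517.241ms=3/4b
8) 2068.966ms=3b +1034.483ms=3/2b
9) 3103.448ms=9/2b +147.783ms=3/14b
10) 3251.232ms=33/7b +147.783ms=3/14b
11) 3399.015ms=69/14b +147.783ms=3/14b
12) 3546.798ms=36/7b +295.567ms=3/7b
13) 3842.365ms=39/7b +147.783ms=3/14b
14) 3990.148ms=81/14b +147.783ms=3/14b
Σ=6b of 6 (87bpm 3/4) — PASS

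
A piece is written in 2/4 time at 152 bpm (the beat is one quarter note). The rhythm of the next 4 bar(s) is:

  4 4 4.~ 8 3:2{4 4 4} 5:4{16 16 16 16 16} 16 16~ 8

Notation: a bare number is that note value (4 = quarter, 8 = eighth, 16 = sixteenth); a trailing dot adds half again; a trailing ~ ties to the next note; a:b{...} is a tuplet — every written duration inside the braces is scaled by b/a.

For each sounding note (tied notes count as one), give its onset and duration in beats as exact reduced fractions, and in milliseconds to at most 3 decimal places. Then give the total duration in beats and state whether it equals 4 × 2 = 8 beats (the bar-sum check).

1) 0.0ms=0b +394.737ms=1b
2) 394.737ms=1b +394.737ms=1b
3) 789.474ms=2b +789.474ms=2b
4) 1578.947ms=4b +263.158ms=2/3b
5) 1842.105ms=14/3b +263.158ms=2/3b
6) 2105.263ms=16/3b +263.158ms=2/3b
7) 2368.421ms=6b +78.947ms=1/5b
8) 2447.368ms=31/5b +78.947ms=1/5b
9) 2526.316ms=32/5b +78.947ms=1/5b
10) 2605.263ms=33/5b +78.947ms=1/5b
11) 2684.211ms=34/5b +78.947ms=1/5b
12) 2763.158ms=7b +98.684ms=1/4b
13) 2861.842ms=29/4b +296.053ms=3/4b
Σ=8b of 8 (152bpm 2/4) — PASS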